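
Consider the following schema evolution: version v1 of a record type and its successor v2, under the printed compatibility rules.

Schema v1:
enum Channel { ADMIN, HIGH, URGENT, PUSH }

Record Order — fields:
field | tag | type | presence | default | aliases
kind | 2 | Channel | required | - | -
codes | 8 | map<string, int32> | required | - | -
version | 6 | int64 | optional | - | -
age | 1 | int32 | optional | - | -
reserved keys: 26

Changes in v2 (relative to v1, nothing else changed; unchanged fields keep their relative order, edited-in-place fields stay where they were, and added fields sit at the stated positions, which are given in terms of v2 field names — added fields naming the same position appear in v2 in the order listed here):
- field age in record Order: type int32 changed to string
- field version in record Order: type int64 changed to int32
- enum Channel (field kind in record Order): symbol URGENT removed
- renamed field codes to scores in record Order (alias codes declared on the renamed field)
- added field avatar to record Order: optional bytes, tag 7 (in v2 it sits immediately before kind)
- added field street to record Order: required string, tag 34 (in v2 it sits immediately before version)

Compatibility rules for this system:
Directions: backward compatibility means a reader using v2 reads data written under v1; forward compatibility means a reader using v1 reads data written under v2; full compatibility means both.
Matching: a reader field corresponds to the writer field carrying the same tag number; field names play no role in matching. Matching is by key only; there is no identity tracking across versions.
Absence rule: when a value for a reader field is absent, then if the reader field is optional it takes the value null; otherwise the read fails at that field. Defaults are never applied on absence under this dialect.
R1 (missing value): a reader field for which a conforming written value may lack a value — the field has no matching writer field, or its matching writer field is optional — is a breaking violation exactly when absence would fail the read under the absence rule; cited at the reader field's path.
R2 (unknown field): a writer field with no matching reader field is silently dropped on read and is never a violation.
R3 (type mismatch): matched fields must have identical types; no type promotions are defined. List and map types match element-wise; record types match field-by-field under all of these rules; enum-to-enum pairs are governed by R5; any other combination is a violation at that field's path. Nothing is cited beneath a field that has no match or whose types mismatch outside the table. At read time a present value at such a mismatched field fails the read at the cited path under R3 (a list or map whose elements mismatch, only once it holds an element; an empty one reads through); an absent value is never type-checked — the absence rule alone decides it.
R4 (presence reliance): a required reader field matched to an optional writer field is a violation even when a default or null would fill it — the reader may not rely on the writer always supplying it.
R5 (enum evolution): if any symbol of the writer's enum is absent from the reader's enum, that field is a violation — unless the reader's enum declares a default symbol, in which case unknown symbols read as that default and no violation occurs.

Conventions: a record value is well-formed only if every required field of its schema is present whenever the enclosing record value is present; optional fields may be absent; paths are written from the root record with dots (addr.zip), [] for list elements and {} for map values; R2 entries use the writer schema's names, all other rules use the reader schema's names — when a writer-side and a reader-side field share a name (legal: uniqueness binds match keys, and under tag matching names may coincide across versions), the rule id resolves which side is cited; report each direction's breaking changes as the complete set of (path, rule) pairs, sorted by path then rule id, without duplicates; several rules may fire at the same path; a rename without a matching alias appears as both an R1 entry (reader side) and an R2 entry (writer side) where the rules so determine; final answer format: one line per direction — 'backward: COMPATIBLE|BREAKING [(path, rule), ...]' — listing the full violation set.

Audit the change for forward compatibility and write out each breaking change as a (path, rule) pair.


forward: BREAKING [(age, R3), (version, R3)]

in Order below, arrows point writer -> reader
forward on Order — v1 reading data written by v2:
  kind <- kind (Channel -> Channel, writer required)
  codes <- scores (map<string, int32> -> map<string, int32>, writer required)
  version <- version (int32 -> int64, writer optional)
  age <- age (string -> int32, writer optional)
  avatar (writer side), unknown to reader
  street (writer side), unknown to reader
  rule R3 violated at age
  rule R3 violated at version
  => 2 violation(s): forward is BREAKING for Order
the other Order changes do not affect what is asked:
  enum Channel (field kind in record Order): symbol URGENT removed -> matters only for Order's backward compatibility — outside the asked direction
  renamed field codes to scores in record Order (alias codes declared on the renamed field) -> fires no rule on Order, leaving the asked answer as it is
  added field avatar to record Order: optional bytes, tag 7 (in v2 it sits immediately before kind) -> fires no rule on Order, leaving the asked answer as it is
  added field street to record Order: required string, tag 34 (in v2 it sits immediately before version) -> matters only for Order's backward compatibility — outside the asked direction


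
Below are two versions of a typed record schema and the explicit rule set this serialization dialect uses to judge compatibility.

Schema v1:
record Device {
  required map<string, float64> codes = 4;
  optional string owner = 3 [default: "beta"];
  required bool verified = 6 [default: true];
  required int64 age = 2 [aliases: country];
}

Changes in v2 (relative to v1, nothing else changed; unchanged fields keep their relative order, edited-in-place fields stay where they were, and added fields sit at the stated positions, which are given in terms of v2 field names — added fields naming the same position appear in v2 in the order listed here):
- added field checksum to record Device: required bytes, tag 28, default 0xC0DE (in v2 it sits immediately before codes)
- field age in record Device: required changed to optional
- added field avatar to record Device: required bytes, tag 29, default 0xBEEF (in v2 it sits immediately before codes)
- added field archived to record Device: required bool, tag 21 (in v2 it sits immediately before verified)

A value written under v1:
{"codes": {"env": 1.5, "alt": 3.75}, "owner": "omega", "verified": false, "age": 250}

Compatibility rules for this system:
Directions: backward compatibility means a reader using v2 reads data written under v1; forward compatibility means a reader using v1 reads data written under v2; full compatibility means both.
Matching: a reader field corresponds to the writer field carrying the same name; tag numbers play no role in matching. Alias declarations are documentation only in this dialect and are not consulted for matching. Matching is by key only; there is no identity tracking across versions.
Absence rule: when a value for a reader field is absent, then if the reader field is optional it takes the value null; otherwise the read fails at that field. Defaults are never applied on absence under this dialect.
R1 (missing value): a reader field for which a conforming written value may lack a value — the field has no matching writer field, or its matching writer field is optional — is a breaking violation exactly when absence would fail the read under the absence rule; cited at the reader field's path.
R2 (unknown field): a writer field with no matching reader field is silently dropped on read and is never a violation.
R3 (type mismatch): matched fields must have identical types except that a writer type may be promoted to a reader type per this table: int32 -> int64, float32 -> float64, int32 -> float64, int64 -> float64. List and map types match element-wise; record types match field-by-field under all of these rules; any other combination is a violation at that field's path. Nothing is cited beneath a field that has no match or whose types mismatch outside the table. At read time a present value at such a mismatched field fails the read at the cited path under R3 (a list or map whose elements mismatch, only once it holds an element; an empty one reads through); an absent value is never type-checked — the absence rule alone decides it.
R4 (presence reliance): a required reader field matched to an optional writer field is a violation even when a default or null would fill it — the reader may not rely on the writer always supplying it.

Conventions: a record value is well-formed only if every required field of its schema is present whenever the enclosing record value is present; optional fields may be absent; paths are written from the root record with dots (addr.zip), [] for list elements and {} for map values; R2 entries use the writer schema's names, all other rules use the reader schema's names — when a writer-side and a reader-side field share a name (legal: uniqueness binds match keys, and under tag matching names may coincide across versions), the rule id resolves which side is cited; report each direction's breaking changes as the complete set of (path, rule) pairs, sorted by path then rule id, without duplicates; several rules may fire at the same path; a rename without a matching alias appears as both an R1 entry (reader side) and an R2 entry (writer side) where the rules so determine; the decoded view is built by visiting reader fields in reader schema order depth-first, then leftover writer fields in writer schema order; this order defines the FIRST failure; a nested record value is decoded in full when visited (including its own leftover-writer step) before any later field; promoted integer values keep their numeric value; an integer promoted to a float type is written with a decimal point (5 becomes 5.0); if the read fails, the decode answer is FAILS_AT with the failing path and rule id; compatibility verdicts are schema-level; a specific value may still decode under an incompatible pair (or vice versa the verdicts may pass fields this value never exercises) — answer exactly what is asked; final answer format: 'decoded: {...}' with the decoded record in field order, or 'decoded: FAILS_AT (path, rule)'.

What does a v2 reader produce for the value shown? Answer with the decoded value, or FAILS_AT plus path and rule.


decoded: FAILS_AT (checksum, R1)

each type pair in Device: writer, then reader
migrating the Device value to v2:
  read fails at checksum under R1 (no fill)
  => FAILS_AT (checksum, R1)
checking off the Device differences that do not matter here:
  added field archived to record Device: required bool, tag 21 (in v2 it sits immediately before verified) -> a verdict-level change on Device — the shown value reads the same
  field age in record Device: required changed to optional -> a verdict-level change on Device — the shown value reads the same
  added field avatar to record Device: required bytes, tag 29, default 0xBEEF (in v2 it sits immediately before codes) -> a verdict-level change on Device — the shown value reads the same


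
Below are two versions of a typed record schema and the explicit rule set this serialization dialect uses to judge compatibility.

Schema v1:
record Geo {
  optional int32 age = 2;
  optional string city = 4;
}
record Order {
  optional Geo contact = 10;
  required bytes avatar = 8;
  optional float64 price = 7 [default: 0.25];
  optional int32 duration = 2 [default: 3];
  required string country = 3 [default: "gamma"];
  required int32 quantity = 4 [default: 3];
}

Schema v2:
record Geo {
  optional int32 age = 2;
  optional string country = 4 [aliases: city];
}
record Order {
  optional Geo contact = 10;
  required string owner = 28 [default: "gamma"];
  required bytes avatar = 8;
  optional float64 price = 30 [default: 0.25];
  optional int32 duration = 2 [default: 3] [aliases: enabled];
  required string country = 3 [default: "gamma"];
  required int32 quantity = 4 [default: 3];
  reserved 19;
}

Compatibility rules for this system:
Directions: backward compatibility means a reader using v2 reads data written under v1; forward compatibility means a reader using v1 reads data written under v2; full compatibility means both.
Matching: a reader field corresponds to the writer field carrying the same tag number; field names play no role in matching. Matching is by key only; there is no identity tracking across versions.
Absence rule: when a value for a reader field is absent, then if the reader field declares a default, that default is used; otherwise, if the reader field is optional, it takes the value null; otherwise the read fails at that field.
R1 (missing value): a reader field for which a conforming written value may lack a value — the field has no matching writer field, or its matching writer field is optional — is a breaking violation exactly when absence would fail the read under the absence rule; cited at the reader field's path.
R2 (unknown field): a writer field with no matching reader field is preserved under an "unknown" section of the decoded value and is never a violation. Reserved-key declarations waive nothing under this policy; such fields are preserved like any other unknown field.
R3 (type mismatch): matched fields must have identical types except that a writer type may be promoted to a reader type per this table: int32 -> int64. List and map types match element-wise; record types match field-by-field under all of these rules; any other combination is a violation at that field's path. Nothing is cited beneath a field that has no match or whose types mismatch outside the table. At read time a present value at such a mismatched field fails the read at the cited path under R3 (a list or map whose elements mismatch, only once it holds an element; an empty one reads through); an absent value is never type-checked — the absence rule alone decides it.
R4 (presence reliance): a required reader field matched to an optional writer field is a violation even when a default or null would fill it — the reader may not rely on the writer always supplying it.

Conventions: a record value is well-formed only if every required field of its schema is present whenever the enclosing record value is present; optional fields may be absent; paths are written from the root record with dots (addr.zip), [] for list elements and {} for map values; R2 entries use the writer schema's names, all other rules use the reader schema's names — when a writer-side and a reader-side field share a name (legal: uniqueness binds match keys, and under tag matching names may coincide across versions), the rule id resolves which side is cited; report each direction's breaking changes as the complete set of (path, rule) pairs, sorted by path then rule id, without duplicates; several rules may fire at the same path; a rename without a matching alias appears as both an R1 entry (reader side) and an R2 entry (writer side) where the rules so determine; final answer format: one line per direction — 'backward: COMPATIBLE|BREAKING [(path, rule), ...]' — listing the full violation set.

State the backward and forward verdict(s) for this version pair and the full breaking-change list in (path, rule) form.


in Order below, arrows point writer -> reader
backward analysis of Order with v2 as reader and v1 as writer:
  writer optional, Geo -> Geo: reader contact maps from writer contact
  no writer field matches reader owner
  writer required, bytes -> bytes: reader avatar maps from writer avatar
  no writer field matches reader price
  writer optional, int32 -> int32: reader duration maps from writer duration
  writer required, string -> string: reader country maps from writer country
  writer required, int32 -> int32: reader quantity maps from writer quantity
  price (writer side), unknown to reader
  writer optional, int32 -> int32: reader contact.age maps from writer contact.age
  writer optional, string -> string: reader contact.country maps from writer contact.city
  nothing fires on Order: backward is COMPATIBLE
forward analysis of Order with v1 as reader and v2 as writer:
  writer optional, Geo -> Geo: reader contact maps from writer contact
  writer required, bytes -> bytes: reader avatar maps from writer avatar
  no writer field matches reader price
  writer optional, int32 -> int32: reader duration maps from writer duration
  writer required, string -> string: reader country maps from writer country
  writer required, int32 -> int32: reader quantity maps from writer quantity
  owner (writer side), unknown to reader
  price (writer side), unknown to reader
  writer optional, int32 -> int32: reader contact.age maps from writer contact.age
  writer optional, string -> string: reader contact.city maps from writer contact.country
  nothing fires on Order: forward is COMPATIBLE

backward: COMPATIBLE []; forward: COMPATIBLE []


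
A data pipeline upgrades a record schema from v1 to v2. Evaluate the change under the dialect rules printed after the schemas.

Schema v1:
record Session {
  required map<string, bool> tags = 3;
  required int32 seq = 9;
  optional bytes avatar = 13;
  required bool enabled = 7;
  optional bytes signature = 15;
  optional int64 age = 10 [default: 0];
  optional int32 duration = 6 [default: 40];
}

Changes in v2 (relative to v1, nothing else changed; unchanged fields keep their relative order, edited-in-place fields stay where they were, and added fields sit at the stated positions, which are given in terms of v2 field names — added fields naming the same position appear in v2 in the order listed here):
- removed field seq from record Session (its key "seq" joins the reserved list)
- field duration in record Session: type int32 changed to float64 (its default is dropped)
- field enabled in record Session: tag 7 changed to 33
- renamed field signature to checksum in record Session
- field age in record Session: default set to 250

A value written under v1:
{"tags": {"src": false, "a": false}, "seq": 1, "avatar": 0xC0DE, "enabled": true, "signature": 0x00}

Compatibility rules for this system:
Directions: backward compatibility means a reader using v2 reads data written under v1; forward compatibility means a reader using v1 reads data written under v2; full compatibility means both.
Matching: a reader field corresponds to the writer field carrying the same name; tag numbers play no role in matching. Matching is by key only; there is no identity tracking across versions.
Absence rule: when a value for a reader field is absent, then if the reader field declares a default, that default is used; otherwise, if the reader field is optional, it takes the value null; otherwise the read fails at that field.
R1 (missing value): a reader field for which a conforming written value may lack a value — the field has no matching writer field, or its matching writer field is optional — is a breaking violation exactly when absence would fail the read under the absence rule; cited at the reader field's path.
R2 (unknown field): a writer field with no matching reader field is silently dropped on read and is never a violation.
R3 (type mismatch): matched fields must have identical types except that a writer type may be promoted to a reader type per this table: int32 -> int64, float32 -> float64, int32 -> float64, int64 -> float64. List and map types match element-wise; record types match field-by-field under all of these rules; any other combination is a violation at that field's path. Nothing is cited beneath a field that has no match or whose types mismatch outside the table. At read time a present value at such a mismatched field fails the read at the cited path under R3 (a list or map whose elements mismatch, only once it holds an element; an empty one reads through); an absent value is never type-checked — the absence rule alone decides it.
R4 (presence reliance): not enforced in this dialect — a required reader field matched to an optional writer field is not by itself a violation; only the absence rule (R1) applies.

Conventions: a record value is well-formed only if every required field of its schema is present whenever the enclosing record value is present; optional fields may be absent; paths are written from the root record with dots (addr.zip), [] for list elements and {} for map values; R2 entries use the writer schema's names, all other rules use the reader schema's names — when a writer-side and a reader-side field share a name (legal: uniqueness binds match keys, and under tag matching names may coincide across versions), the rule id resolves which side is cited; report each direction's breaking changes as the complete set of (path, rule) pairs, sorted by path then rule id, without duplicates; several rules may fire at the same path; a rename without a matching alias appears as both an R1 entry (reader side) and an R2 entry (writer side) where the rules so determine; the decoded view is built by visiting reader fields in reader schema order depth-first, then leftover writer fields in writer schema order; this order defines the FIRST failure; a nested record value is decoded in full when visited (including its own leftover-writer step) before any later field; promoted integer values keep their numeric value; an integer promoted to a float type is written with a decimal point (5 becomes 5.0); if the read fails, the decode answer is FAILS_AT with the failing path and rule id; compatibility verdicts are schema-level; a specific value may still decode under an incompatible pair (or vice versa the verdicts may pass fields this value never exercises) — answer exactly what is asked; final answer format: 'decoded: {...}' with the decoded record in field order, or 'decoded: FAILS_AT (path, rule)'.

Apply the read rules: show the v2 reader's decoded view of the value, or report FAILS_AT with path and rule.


decoded: {"tags": {"src": false, "a": false}, "avatar": 0xC0DE, "enabled": true, "checksum": null, "age": 250, "duration": null}

each type pair in Session: writer, then reader
decode (reader v2):
  tags := {"src": false, "a": false}
  avatar := 0xC0DE
  enabled := true
  checksum := null (missing; optional => null)
  age := 250 (missing; default applied)
  duration := null (missing; optional => null)
  writer seq: no reader field; dropped
  writer signature: no reader field; dropped
  => decoded: {"tags": {"src": false, "a": false}, "avatar": 0xC0DE, "enabled": true, "checksum": null, "age": 250, "duration": null}
the rest of the Session diff is inert for this question:
  field enabled in record Session: tag 7 changed to 33 -> fires no rule on Session under this dialect and leaves the result unchanged


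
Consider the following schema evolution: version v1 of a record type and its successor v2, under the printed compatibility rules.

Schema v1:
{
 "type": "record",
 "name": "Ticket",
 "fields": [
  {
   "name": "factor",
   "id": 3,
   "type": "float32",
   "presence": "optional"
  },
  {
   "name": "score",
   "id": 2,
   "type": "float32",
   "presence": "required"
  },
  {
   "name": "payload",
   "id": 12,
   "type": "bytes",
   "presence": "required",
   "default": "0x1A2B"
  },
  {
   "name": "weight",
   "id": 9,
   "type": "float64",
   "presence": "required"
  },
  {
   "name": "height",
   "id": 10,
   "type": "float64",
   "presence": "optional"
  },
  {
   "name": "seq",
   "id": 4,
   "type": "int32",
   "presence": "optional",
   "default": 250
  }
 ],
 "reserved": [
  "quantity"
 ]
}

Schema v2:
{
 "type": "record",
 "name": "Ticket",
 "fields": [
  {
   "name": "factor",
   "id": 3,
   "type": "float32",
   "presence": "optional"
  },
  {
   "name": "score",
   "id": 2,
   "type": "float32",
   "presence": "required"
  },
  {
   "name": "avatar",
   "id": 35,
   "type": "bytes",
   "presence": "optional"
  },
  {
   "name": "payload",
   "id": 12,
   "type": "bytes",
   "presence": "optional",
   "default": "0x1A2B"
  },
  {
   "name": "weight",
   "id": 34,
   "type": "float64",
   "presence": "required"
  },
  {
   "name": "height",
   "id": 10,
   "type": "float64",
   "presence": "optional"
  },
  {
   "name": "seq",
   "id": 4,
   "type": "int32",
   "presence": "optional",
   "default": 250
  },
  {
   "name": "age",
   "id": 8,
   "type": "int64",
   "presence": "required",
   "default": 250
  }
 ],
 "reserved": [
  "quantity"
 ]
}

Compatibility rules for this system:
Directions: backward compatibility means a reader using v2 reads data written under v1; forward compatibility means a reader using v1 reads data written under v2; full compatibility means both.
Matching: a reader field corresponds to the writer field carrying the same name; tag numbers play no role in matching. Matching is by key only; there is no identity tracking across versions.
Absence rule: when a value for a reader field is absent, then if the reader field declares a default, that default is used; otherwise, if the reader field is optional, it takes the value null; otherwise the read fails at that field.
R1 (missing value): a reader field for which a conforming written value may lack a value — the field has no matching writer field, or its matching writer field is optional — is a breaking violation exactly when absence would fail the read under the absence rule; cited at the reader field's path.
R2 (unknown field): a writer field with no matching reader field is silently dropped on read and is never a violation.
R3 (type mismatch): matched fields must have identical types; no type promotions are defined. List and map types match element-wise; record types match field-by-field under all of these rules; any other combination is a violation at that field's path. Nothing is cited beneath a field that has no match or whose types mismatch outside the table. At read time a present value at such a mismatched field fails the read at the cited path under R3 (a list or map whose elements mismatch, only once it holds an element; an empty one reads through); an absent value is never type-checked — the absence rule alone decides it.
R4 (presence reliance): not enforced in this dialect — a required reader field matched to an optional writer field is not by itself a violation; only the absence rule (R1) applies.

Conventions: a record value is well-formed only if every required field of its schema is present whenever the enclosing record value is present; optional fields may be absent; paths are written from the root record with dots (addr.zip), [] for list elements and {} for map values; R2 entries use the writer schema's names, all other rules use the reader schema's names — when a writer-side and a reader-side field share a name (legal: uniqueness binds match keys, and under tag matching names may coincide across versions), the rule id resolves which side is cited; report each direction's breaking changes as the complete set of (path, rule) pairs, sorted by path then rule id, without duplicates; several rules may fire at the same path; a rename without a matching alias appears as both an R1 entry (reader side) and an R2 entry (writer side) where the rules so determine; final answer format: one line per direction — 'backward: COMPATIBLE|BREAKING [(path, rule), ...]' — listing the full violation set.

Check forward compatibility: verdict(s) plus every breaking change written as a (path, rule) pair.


in Ticket below, arrows point writer -> reader
forward analysis of Ticket with v1 as reader and v2 as writer:
  float32 -> float32, writer optional: factor aligns to factor
  float32 -> float32, writer required: score aligns to score
  bytes -> bytes, writer optional: payload aligns to payload
  float64 -> float64, writer required: weight aligns to weight
  float64 -> float64, writer optional: height aligns to height
  int32 -> int32, writer optional: seq aligns to seq
  writer avatar: unknown to reader
  writer age: unknown to reader
  => forward verdict for Ticket: COMPATIBLE, no violations
checking off the Ticket differences that do not matter here:
  added field age to record Ticket: required int64, tag 8, default 250 (in v2 it sits last) -> inert for the asked Ticket verdict: nothing fires
  field weight in record Ticket: tag 9 changed to 34 -> inert for the asked Ticket verdict: nothing fires
  field payload in record Ticket: required changed to optional -> inert for the asked Ticket verdict: nothing fires
  added field avatar to record Ticket: optional bytes, tag 35 (in v2 it sits immediately before payload) -> inert for the asked Ticket verdict: nothing fires

forward: COMPATIBLE []


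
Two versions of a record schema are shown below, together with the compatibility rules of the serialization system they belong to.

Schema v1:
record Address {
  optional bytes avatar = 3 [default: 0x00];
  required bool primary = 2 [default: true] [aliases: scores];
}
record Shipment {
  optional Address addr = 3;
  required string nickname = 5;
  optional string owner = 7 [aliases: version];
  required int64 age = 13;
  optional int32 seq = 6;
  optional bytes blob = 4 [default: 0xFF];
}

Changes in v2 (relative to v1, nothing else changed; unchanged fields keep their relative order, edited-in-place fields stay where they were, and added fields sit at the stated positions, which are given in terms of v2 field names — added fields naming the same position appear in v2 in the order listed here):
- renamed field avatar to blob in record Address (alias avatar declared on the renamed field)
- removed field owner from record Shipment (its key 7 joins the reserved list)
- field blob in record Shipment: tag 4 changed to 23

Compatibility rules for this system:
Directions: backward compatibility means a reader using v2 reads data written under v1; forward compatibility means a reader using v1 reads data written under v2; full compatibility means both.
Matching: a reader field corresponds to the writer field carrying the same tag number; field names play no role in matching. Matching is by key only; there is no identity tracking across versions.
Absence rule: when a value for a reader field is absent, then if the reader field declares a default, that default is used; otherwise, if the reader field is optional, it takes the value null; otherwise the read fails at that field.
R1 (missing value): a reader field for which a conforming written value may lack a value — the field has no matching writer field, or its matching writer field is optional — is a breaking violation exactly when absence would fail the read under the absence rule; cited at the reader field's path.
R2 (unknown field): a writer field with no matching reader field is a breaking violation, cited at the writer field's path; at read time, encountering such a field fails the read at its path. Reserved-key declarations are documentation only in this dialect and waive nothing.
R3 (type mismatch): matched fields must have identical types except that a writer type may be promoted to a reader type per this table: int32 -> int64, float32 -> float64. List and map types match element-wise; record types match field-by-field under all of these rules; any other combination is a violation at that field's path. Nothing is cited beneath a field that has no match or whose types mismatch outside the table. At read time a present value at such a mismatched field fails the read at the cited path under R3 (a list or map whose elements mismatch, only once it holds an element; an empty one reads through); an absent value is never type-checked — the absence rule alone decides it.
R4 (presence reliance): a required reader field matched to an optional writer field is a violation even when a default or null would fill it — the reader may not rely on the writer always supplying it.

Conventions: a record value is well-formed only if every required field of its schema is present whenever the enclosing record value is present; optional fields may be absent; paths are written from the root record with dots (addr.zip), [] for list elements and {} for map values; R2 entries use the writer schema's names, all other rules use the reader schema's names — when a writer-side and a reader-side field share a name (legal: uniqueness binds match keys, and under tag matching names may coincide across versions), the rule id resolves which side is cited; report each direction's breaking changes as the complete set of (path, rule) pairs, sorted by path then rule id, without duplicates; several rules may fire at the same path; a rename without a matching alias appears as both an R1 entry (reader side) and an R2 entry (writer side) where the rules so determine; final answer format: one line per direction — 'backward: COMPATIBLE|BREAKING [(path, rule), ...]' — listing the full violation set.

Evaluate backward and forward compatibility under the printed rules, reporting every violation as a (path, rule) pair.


backward: BREAKING [(blob, R2), (owner, R2)]; forward: BREAKING [(blob, R2)]

the writer's type comes first in each Shipment pair
backward pass over Shipment, reader schema v2, writer schema v1:
  Address -> Address, writer optional: addr aligns to addr
  string -> string, writer required: nickname aligns to nickname
  int64 -> int64, writer required: age aligns to age
  int32 -> int32, writer optional: seq aligns to seq
  no writer field matches reader blob
  owner (writer side), unknown to reader
  blob (writer side), unknown to reader
  bytes -> bytes, writer optional: addr.blob aligns to addr.avatar
  bool -> bool, writer required: addr.primary aligns to addr.primary
  R2 fires at blob
  R2 fires at owner
  => backward: BREAKING (2)
forward pass over Shipment, reader schema v1, writer schema v2:
  Address -> Address, writer optional: addr aligns to addr
  string -> string, writer required: nickname aligns to nickname
  no writer field matches reader owner
  int64 -> int64, writer required: age aligns to age
  int32 -> int32, writer optional: seq aligns to seq
  no writer field matches reader blob
  blob (writer side), unknown to reader
  bytes -> bytes, writer optional: addr.avatar aligns to addr.blob
  bool -> bool, writer required: addr.primary aligns to addr.primary
  R2 fires at blob
  => forward: BREAKING (1)


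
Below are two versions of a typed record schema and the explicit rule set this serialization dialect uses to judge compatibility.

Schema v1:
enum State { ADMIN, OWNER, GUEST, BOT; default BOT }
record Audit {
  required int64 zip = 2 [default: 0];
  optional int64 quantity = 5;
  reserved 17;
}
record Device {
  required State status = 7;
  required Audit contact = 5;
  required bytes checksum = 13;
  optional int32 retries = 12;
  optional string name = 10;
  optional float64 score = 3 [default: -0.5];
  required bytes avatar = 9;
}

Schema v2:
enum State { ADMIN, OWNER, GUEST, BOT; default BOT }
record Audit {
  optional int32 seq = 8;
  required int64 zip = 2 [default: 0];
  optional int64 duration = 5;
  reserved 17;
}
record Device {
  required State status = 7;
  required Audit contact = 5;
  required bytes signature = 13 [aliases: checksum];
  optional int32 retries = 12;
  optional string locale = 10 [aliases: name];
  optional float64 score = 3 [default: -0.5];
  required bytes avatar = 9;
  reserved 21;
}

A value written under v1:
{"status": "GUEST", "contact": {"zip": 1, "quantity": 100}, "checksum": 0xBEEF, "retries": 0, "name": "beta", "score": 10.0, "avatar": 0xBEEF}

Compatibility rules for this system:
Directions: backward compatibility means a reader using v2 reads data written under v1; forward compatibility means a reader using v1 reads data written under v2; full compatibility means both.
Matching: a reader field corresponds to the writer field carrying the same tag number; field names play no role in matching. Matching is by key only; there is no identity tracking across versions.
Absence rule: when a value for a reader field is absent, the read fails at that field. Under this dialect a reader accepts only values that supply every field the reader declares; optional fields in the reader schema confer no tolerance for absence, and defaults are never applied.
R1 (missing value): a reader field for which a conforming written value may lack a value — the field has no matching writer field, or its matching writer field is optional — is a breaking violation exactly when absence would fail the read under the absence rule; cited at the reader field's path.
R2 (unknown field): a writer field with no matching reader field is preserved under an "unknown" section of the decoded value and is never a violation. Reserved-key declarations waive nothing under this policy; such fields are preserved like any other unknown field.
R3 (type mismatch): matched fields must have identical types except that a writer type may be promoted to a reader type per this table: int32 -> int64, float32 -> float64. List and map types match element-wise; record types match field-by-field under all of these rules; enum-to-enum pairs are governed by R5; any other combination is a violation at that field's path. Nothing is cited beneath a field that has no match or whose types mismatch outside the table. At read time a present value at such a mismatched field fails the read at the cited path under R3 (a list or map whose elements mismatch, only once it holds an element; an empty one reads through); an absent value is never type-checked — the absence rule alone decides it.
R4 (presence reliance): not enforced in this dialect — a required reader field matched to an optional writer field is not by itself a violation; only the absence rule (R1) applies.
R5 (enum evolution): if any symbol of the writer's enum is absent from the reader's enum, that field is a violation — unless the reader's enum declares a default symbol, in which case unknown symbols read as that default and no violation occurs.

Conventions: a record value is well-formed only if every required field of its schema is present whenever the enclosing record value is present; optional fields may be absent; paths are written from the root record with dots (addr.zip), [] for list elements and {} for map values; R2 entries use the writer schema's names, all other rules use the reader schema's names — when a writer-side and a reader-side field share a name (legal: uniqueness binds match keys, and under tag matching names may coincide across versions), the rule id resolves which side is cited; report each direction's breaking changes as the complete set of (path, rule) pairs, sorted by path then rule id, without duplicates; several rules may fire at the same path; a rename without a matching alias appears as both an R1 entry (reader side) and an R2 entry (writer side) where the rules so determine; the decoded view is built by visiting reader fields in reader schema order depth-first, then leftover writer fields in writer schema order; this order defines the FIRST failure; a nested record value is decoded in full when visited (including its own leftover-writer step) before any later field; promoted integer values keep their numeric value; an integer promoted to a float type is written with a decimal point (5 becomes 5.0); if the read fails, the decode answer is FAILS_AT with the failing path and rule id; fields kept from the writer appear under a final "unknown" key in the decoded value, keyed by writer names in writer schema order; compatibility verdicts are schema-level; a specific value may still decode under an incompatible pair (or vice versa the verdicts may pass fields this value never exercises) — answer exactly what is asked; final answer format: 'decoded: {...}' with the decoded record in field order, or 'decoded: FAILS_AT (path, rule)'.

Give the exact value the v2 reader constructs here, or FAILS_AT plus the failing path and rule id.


arrows below run writer -> reader for Device
migrating the Device value to v2:
  status := "GUEST"
  read fails at contact.seq under R1 (no fill)
  => FAILS_AT (contact.seq, R1)
checking off the Device differences that do not matter here:
  renamed field quantity to duration in record Audit -> schema-level compatibility only; this Device value's decode is unchanged
  renamed field checksum to signature in record Device (alias checksum declared on the renamed field) -> no rule fires on it and the decoded Device view is identical with or without it
  renamed field name to locale in record Device (alias name declared on the renamed field) -> schema-level compatibility only; this Device value's decode is unchanged

decoded: FAILS_AT (contact.seq, R1)
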